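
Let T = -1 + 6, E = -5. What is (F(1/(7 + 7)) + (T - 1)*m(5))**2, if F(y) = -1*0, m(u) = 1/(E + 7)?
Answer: 4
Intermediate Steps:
m(u) = 1/2 (m(u) = 1/(-5 + 7) = 1/2)
T = 5
F(y) = 0
(F(1/(7 + 7)) + (T - 1)*m(5))**2 = (0 + (5 - 1)*(1/2))**2 = (0 + 4*(1/2))**2 = (0 + 2)**2 = 2**2 = 4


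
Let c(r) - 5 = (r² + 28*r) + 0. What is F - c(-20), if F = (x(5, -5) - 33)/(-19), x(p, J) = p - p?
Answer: 2978/19 ≈ 156.74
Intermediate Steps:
x(p, J) = 0
c(r) = 5 + r² + 28*r (c(r) = 5 + ((r² + 28*r) + 0) = 5 + (r² + 28*r) = 5 + r² + 28*r)
F = 33/19 (F = (0 - 33)/(-19) = -1/19*(-33) = 33/19 ≈ 1.7368)
F - c(-20) = 33/19 - (5 + (-20)² + 28*(-20)) = 33/19 - (5 + 400 - 560) = 33/19 - 1*(-155) = 33/19 + 155 = 2978/19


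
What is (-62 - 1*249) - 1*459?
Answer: -770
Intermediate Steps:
(-62 - 1*249) - 1*459 = (-62 - 249) - 459 = -311 - 459 = -770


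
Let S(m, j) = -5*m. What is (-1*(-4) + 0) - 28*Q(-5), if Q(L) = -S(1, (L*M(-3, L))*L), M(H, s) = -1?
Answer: -136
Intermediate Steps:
Q(L) = 5 (Q(L) = -(-5) = -1*(-5) = 5)
(-1*(-4) + 0) - 28*Q(-5) = (-1*(-4) + 0) - 28*5 = (4 + 0) - 140 = 4 - 140 = -136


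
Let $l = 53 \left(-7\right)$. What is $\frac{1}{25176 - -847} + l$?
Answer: $- \frac{9654532}{26023} \approx -371.0$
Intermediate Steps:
$l = -371$
$\frac{1}{25176 - -847} + l = \frac{1}{25176 - -847} - 371 = \frac{1}{25176 + 847} - 371 = \frac{1}{26023} - 371 = - \frac{9654532}{26023}$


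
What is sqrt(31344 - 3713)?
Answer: sqrt(27631) ≈ 166.23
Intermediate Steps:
sqrt(31344 - 3713) = sqrt(27631)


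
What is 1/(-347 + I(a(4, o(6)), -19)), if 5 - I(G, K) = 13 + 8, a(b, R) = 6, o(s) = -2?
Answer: -1/363 ≈ -0.0027548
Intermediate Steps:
I(G, K) = -16 (I(G, K) = 5 - (13 + 8) = 5 - 1*21 = 5 - 21 = -16)
1/(-347 + I(a(4, o(6)), -19)) = 1/(-347 - 16) = 1/(-363) = -1/363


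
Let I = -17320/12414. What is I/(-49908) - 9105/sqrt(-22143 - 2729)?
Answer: 2165/77444739 + 9105*I*sqrt(6218)/12436 ≈ 2.7955e-5 + 57.733*I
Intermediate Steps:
I = -8660/6207 (I = -17320*1/12414 = -8660/6207 ≈ -1.3952)
I/(-49908) - 9105/sqrt(-22143 - 2729) = -8660/6207/(-49908) - 9105/sqrt(-22143 - 2729) = -8660/6207*(-1/49908) - 9105*(-I*sqrt(6218)/12436) = 2165/77444739 - 9105*(-I*sqrt(6218)/12436) = 2165/77444739 - (-9105)*I*sqrt(6218)/12436 = 2165/77444739 + 9105*I*sqrt(6218)/12436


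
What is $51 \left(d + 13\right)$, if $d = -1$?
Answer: $612$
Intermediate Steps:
$51 \left(d + 13\right) = 51 \left(-1 + 13\right) = 51 \cdot 12 = 612$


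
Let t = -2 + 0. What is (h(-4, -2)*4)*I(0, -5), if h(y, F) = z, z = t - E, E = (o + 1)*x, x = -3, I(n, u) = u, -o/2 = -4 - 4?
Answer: -980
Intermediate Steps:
o = 16 (o = -2*(-4 - 4) = -2*(-8) = 16)
E = -51 (E = (16 + 1)*(-3) = 17*(-3) = -51)
t = -2
z = 49 (z = -2 - 1*(-51) = -2 + 51 = 49)
h(y, F) = 49
(h(-4, -2)*4)*I(0, -5) = (49*4)*(-5) = 196*(-5) = -980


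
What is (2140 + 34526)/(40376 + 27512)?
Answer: 18333/33944 ≈ 0.54010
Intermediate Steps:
(2140 + 34526)/(40376 + 27512) = 36666/67888 = 36666*(1/67888) = 18333/33944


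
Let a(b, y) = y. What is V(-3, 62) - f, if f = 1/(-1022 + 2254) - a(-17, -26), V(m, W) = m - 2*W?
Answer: -188497/1232 ≈ -153.00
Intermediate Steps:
f = 32033/1232 (f = 1/(-1022 + 2254) - 1*(-26) = 1/1232 + 26 = 32033/1232 ≈ 26.001)
V(-3, 62) - f = (-3 - 2*62) - 1*32033/1232 = (-3 - 124) - 32033/1232 = -127 - 32033/1232 = -188497/1232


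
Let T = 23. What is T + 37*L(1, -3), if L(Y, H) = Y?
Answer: 60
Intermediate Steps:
T + 37*L(1, -3) = 23 + 37*1 = 23 + 37 = 60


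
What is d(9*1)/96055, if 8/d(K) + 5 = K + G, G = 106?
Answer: 4/5283025 ≈ 7.5714e-7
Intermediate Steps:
d(K) = 8/(101 + K) (d(K) = 8/(-5 + (K + 106)) = 8/(-5 + (106 + K)) = 8/(101 + K))
d(9*1)/96055 = (8/(101 + 9*1))/96055 = (8/(101 + 9))*(1/96055) = (8/110)*(1/96055) = (8*(1/110))*(1/96055) = (4/55)*(1/96055) = 4/5283025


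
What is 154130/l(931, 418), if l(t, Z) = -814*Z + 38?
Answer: -77065/170107 ≈ -0.45304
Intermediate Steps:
l(t, Z) = 38 - 814*Z
154130/l(931, 418) = 154130/(38 - 814*418) = 154130/(38 - 340252) = 154130/(-340214) = 154130*(-1/340214) = -77065/170107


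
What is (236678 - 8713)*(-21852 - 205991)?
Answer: -51940229495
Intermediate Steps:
(236678 - 8713)*(-21852 - 205991) = 227965*(-227843) = -51940229495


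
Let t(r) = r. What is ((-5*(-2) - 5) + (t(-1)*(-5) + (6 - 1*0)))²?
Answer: 256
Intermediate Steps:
((-5*(-2) - 5) + (t(-1)*(-5) + (6 - 1*0)))² = ((-5*(-2) - 5) + (-1*(-5) + (6 - 1*0)))² = ((10 - 5) + (5 + (6 + 0)))² = (5 + (5 + 6))² = (5 + 11)² = 16² = 256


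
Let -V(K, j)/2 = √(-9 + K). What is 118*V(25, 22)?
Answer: -944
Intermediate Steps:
V(K, j) = -2*√(-9 + K)
118*V(25, 22) = 118*(-2*√(-9 + 25)) = 118*(-2*√16) = 118*(-2*4) = 118*(-8) = -944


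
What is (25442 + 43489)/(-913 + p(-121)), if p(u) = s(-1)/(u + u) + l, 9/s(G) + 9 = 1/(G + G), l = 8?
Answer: -158472369/2080586 ≈ -76.167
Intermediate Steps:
s(G) = 9/(-9 + 1/(2*G)) (s(G) = 9/(-9 + 1/(G + G)) = 9/(-9 + 1/(2*G)))
p(u) = 8 - 9/(19*u) (p(u) = (-18*(-1)/(-1 + 18*(-1)))/(u + u) + 8 = (-18*(-1)/(-1 - 18))/((2*u)) + 8 = (-18*(-1)/(-19))*(1/(2*u)) + 8 = (-18*(-1)*(-1/19))*(1/(2*u)) + 8 = -9/(19*u) + 8 = 8 - 9/(19*u))
(25442 + 43489)/(-913 + p(-121)) = (25442 + 43489)/(-913 + (8 - 9/19/(-121))) = 68931/(-913 + (8 - 9/19*(-1/121))) = 68931/(-913 + (8 + 9/2299)) = 68931/(-913 + 18401/2299) = 68931/(-2080586/2299) = 68931*(-2299/2080586) = -158472369/2080586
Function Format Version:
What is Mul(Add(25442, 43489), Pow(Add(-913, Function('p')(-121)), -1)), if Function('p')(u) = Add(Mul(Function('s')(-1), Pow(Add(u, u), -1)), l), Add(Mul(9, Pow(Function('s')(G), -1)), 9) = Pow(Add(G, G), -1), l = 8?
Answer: Rational(-158472369, 2080586) ≈ -76.167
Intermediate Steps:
Function('s')(G) = Mul(9, Pow(Add(-9, Mul(Rational(1, 2), Pow(G, -1))), -1)) (Function('s')(G) = Mul(9, Pow(Add(-9, Pow(Add(G, G), -1)), -1)) = Mul(9, Pow(Add(-9, Pow(Mul(2, G), -1)), -1)) = Mul(9, Pow(Add(-9, Mul(Rational(1, 2), Pow(G, -1))), -1)))
Function('p')(u) = Add(8, Mul(Rational(-9, 19), Pow(u, -1))) (Function('p')(u) = Add(Mul(Mul(-18, -1, Pow(Add(-1, Mul(18, -1)), -1)), Pow(Add(u, u), -1)), 8) = Add(Mul(Mul(-18, -1, Pow(Add(-1, -18), -1)), Pow(Mul(2, u), -1)), 8) = Add(Mul(Mul(-18, -1, Pow(-19, -1)), Mul(Rational(1, 2), Pow(u, -1))), 8) = Add(Mul(Mul(-18, -1, Rational(-1, 19)), Mul(Rational(1, 2), Pow(u, -1))), 8) = Add(Mul(Rational(-18, 19), Mul(Rational(1, 2), Pow(u, -1))), 8) = Add(Mul(Rational(-9, 19), Pow(u, -1)), 8) = Add(8, Mul(Rational(-9, 19), Pow(u, -1))))
Mul(Add(25442, 43489), Pow(Add(-913, Function('p')(-121)), -1)) = Mul(Add(25442, 43489), Pow(Add(-913, Add(8, Mul(Rational(-9, 19), Pow(-121, -1)))), -1)) = Mul(68931, Pow(Add(-913, Add(8, Mul(Rational(-9, 19), Rational(-1, 121)))), -1)) = Mul(68931, Pow(Add(-913, Add(8, Rational(9, 2299))), -1)) = Mul(68931, Pow(Add(-913, Rational(18401, 2299)), -1)) = Mul(68931, Pow(Rational(-2080586, 2299), -1)) = Mul(68931, Rational(-2299, 2080586)) = Rational(-158472369, 2080586)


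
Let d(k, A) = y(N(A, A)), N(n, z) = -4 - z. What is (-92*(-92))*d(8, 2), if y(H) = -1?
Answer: -8464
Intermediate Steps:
d(k, A) = -1
(-92*(-92))*d(8, 2) = -92*(-92)*(-1) = 8464*(-1) = -8464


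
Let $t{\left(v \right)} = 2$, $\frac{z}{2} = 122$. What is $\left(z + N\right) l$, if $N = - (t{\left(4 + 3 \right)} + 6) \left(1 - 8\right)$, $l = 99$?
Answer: $29700$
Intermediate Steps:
$z = 244$ ($z = 2 \cdot 122 = 244$)
$N = 56$ ($N = - (2 + 6) \left(1 - 8\right) = \left(-1\right) 8 \left(-7\right) = \left(-8\right) \left(-7\right) = 56$)
$\left(z + N\right) l = \left(244 + 56\right) 99 = 300 \cdot 99 = 29700$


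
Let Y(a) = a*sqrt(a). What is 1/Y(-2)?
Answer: I*sqrt(2)/4 ≈ 0.35355*I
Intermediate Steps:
Y(a) = a**(3/2)
1/Y(-2) = 1/((-2)**(3/2)) = 1/(-2*I*sqrt(2)) = I*sqrt(2)/4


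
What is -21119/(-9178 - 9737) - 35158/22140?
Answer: -6581297/13959270 ≈ -0.47146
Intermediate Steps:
-21119/(-9178 - 9737) - 35158/22140 = -21119/(-18915) - 35158*1/22140 = -21119*(-1/18915) - 17579/11070 = 21119/18915 - 17579/11070 = -6581297/13959270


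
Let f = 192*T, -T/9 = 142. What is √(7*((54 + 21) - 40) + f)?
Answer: I*√245131 ≈ 495.11*I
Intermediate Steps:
T = -1278 (T = -9*142 = -1278)
f = -245376 (f = 192*(-1278) = -245376)
√(7*((54 + 21) - 40) + f) = √(7*((54 + 21) - 40) - 245376) = √(7*(75 - 40) - 245376) = √(7*35 - 245376) = √(245 - 245376) = √(-245131) = I*√245131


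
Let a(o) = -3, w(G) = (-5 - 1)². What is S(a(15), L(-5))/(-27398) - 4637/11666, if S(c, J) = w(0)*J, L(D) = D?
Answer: -3288017/8411186 ≈ -0.39091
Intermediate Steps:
w(G) = 36 (w(G) = (-6)² = 36)
S(c, J) = 36*J
S(a(15), L(-5))/(-27398) - 4637/11666 = (36*(-5))/(-27398) - 4637/11666 = -180*(-1/27398) - 4637*1/11666 = 90/13699 - 4637/11666 = -3288017/8411186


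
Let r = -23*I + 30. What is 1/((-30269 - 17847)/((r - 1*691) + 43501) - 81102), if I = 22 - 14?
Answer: -10664/864883757 ≈ -1.2330e-5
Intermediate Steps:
I = 8
r = -154 (r = -23*8 + 30 = -184 + 30 = -154)
1/((-30269 - 17847)/((r - 1*691) + 43501) - 81102) = 1/((-30269 - 17847)/((-154 - 1*691) + 43501) - 81102) = 1/(-48116/((-154 - 691) + 43501) - 81102) = 1/(-48116/(-845 + 43501) - 81102) = 1/(-48116/42656 - 81102) = 1/(-48116*1/42656 - 81102) = 1/(-12029/10664 - 81102) = 1/(-864883757/10664) = -10664/864883757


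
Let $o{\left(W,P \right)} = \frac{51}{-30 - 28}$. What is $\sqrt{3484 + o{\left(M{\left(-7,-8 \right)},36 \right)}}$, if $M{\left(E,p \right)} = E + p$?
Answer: $\frac{\sqrt{11717218}}{58} \approx 59.018$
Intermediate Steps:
$o{\left(W,P \right)} = - \frac{51}{58}$ ($o{\left(W,P \right)} = \frac{51}{-58} = 51 \left(- \frac{1}{58}\right) = - \frac{51}{58}$)
$\sqrt{3484 + o{\left(M{\left(-7,-8 \right)},36 \right)}} = \sqrt{3484 - \frac{51}{58}} = \sqrt{\frac{202021}{58}} = \frac{\sqrt{11717218}}{58}$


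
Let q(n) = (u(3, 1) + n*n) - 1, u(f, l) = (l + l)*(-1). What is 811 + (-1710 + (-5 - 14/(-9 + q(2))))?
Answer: -3609/4 ≈ -902.25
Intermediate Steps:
u(f, l) = -2*l (u(f, l) = (2*l)*(-1) = -2*l)
q(n) = -3 + n² (q(n) = (-2*1 + n*n) - 1 = (-2 + n²) - 1 = -3 + n²)
811 + (-1710 + (-5 - 14/(-9 + q(2)))) = 811 + (-1710 + (-5 - 14/(-9 + (-3 + 2²)))) = 811 + (-1710 + (-5 - 14/(-9 + (-3 + 4)))) = 811 + (-1710 + (-5 - 14/(-9 + 1))) = 811 + (-1710 + (-5 - 14/(-8))) = 811 + (-1710 + (-5 - ⅛*(-14))) = 811 + (-1710 + (-5 + 7/4)) = 811 + (-1710 - 13/4) = 811 - 6853/4 = -3609/4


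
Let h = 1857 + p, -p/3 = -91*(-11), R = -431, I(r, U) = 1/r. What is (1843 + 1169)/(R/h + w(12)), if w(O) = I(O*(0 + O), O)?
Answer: 82842048/10535 ≈ 7863.5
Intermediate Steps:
w(O) = O**(-2) (w(O) = 1/(O*(0 + O)) = 1/(O*O) = 1/(O**2) = O**(-2))
p = -3003 (p = -(-273)*(-11) = -3*1001 = -3003)
h = -1146 (h = 1857 - 3003 = -1146)
(1843 + 1169)/(R/h + w(12)) = (1843 + 1169)/(-431/(-1146) + 12**(-2)) = 3012/(-431*(-1/1146) + 1/144) = 3012/(431/1146 + 1/144) = 3012/(10535/27504) = 3012*(27504/10535) = 82842048/10535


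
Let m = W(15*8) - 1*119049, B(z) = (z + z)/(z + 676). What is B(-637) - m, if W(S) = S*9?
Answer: 353809/3 ≈ 1.1794e+5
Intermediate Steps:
W(S) = 9*S
B(z) = 2*z/(676 + z) (B(z) = (2*z)/(676 + z) = 2*z/(676 + z))
m = -117969 (m = 9*(15*8) - 1*119049 = 9*120 - 119049 = 1080 - 119049 = -117969)
B(-637) - m = 2*(-637)/(676 - 637) - 1*(-117969) = 2*(-637)/39 + 117969 = 2*(-637)*(1/39) + 117969 = -98/3 + 117969 = 353809/3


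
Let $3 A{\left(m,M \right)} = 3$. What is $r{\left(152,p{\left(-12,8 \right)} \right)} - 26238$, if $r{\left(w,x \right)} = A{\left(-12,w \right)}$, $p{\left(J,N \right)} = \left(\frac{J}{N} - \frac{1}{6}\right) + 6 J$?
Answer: $-26237$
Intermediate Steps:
$A{\left(m,M \right)} = 1$ ($A{\left(m,M \right)} = \frac{1}{3} \cdot 3 = 1$)
$p{\left(J,N \right)} = - \frac{1}{6} + 6 J + \frac{J}{N}$ ($p{\left(J,N \right)} = \left(\frac{J}{N} - \frac{1}{6}\right) + 6 J = \left(- \frac{1}{6} + \frac{J}{N}\right) + 6 J = - \frac{1}{6} + 6 J + \frac{J}{N}$)
$r{\left(w,x \right)} = 1$
$r{\left(152,p{\left(-12,8 \right)} \right)} - 26238 = 1 - 26238 = -26237$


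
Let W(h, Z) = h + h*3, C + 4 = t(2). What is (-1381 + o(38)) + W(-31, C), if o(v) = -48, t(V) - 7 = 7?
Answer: -1553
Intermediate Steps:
t(V) = 14 (t(V) = 7 + 7 = 14)
C = 10 (C = -4 + 14 = 10)
W(h, Z) = 4*h (W(h, Z) = h + 3*h = 4*h)
(-1381 + o(38)) + W(-31, C) = (-1381 - 48) + 4*(-31) = -1429 - 124 = -1553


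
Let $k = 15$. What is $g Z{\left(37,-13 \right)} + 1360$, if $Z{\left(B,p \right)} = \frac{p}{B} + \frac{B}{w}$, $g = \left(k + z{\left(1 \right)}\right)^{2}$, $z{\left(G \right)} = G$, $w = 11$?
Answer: $\frac{867376}{407} \approx 2131.1$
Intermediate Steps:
$g = 256$ ($g = \left(15 + 1\right)^{2} = 16^{2} = 256$)
$Z{\left(B,p \right)} = \frac{B}{11} + \frac{p}{B}$ ($Z{\left(B,p \right)} = \frac{p}{B} + \frac{B}{11} = \frac{B}{11} + \frac{p}{B}$)
$g Z{\left(37,-13 \right)} + 1360 = 256 \left(\frac{1}{11} \cdot 37 - \frac{13}{37}\right) + 1360 = 256 \left(\frac{37}{11} - \frac{13}{37}\right) + 1360 = 256 \cdot \frac{1226}{407} + 1360 = \frac{313856}{407} + 1360 = \frac{867376}{407}$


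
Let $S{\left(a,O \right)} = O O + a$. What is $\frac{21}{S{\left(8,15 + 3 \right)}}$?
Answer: $\frac{21}{332} \approx 0.063253$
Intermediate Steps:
$S{\left(a,O \right)} = a + O^{2}$ ($S{\left(a,O \right)} = O^{2} + a = a + O^{2}$)
$\frac{21}{S{\left(8,15 + 3 \right)}} = \frac{21}{8 + \left(15 + 3\right)^{2}} = \frac{21}{8 + 18^{2}} = \frac{21}{8 + 324} = \frac{21}{332}$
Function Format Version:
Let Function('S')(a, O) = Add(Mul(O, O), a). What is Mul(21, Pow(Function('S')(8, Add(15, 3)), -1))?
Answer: Rational(21, 332) ≈ 0.063253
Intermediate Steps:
Function('S')(a, O) = Add(a, Pow(O, 2)) (Function('S')(a, O) = Add(Pow(O, 2), a) = Add(a, Pow(O, 2)))
Mul(21, Pow(Function('S')(8, Add(15, 3)), -1)) = Mul(21, Pow(Add(8, Pow(Add(15, 3), 2)), -1)) = Mul(21, Pow(Add(8, Pow(18, 2)), -1)) = Mul(21, Pow(Add(8, 324), -1)) = Mul(21, Pow(332, -1)) = Mul(21, Rational(1, 332)) = Rational(21, 332)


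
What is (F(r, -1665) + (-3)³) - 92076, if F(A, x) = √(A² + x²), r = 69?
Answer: -92103 + 3*√308554 ≈ -90437.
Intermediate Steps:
(F(r, -1665) + (-3)³) - 92076 = (√(69² + (-1665)²) + (-3)³) - 92076 = (√(4761 + 2772225) - 27) - 92076 = (√2776986 - 27) - 92076 = (3*√308554 - 27) - 92076 = (-27 + 3*√308554) - 92076 = -92103 + 3*√308554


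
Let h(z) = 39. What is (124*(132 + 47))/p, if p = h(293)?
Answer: 22196/39 ≈ 569.13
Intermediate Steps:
p = 39
(124*(132 + 47))/p = (124*(132 + 47))/39 = (124*179)*(1/39) = 22196*(1/39) = 22196/39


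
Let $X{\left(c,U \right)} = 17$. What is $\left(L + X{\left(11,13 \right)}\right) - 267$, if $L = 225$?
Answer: $-25$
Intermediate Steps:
$\left(L + X{\left(11,13 \right)}\right) - 267 = \left(225 + 17\right) - 267 = 242 - 267 = -25$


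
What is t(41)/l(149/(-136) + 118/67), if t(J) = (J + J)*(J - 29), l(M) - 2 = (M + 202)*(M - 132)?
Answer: -81700087296/2209801756303 ≈ -0.036972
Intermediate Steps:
l(M) = 2 + (-132 + M)*(202 + M) (l(M) = 2 + (M + 202)*(M - 132) = 2 + (202 + M)*(-132 + M) = 2 + (-132 + M)*(202 + M))
t(J) = 2*J*(-29 + J) (t(J) = (2*J)*(-29 + J) = 2*J*(-29 + J))
t(41)/l(149/(-136) + 118/67) = (2*41*(-29 + 41))/(-26662 + (149/(-136) + 118/67)² + 70*(149/(-136) + 118/67)) = (2*41*12)/(-26662 + (149*(-1/136) + 118*(1/67))² + 70*(149*(-1/136) + 118*(1/67))) = 984/(-26662 + (-149/136 + 118/67)² + 70*(-149/136 + 118/67)) = 984/(-26662 + (6065/9112)² + 70*(6065/9112)) = 984/(-26662 + 36784225/83028544 + 212275/4556) = 984/(-2209801756303/83028544) = 984*(-83028544/2209801756303) = -81700087296/2209801756303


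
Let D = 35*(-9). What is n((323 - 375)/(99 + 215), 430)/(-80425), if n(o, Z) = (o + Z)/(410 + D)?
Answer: -67484/1199538875 ≈ -5.6258e-5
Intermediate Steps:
D = -315
n(o, Z) = Z/95 + o/95 (n(o, Z) = (o + Z)/(410 - 315) = (Z + o)/95 = (Z + o)*(1/95) = Z/95 + o/95)
n((323 - 375)/(99 + 215), 430)/(-80425) = ((1/95)*430 + ((323 - 375)/(99 + 215))/95)/(-80425) = (86/19 + (-52/314)/95)*(-1/80425) = (86/19 + (-52*1/314)/95)*(-1/80425) = (86/19 + (1/95)*(-26/157))*(-1/80425) = (86/19 - 26/14915)*(-1/80425) = (67484/14915)*(-1/80425) = -67484/1199538875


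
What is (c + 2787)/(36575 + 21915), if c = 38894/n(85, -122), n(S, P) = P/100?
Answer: -1774693/3567890 ≈ -0.49741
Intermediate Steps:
n(S, P) = P/100 (n(S, P) = P*(1/100) = P/100)
c = -1944700/61 (c = 38894/(((1/100)*(-122))) = 38894/(-61/50) = 38894*(-50/61) = -1944700/61 ≈ -31880.)
(c + 2787)/(36575 + 21915) = (-1944700/61 + 2787)/(36575 + 21915) = -1774693/61/58490 = -1774693/61*1/58490 = -1774693/3567890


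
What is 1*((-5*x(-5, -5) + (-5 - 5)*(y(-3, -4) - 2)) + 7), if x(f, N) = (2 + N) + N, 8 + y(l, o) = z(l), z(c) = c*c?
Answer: 57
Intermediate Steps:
z(c) = c**2
y(l, o) = -8 + l**2
x(f, N) = 2 + 2*N
1*((-5*x(-5, -5) + (-5 - 5)*(y(-3, -4) - 2)) + 7) = 1*((-5*(2 + 2*(-5)) + (-5 - 5)*((-8 + (-3)**2) - 2)) + 7) = 1*((-5*(2 - 10) - 10*((-8 + 9) - 2)) + 7) = 1*((-5*(-8) - 10*(1 - 2)) + 7) = 1*((40 - 10*(-1)) + 7) = 1*((40 + 10) + 7) = 1*(50 + 7) = 1*57 = 57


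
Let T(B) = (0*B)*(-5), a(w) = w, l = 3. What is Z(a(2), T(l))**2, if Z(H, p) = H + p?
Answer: 4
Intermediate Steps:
T(B) = 0 (T(B) = 0*(-5) = 0)
Z(a(2), T(l))**2 = (2 + 0)**2 = 2**2 = 4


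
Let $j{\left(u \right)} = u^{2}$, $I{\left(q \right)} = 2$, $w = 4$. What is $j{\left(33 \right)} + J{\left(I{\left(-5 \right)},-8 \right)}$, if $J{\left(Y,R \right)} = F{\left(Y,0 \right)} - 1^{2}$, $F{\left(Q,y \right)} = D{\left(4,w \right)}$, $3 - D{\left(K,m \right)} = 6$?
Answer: $1085$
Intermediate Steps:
$D{\left(K,m \right)} = -3$ ($D{\left(K,m \right)} = 3 - 6 = -3$)
$F{\left(Q,y \right)} = -3$
$J{\left(Y,R \right)} = -4$ ($J{\left(Y,R \right)} = -3 - 1^{2} = -3 - 1 = -4$)
$j{\left(33 \right)} + J{\left(I{\left(-5 \right)},-8 \right)} = 33^{2} - 4 = 1089 - 4 = 1085$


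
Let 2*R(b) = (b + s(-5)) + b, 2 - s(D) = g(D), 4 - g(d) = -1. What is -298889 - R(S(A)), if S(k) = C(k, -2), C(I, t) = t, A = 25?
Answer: -597771/2 ≈ -2.9889e+5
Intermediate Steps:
g(d) = 5 (g(d) = 4 - 1*(-1) = 4 + 1 = 5)
s(D) = -3 (s(D) = 2 - 1*5 = 2 - 5 = -3)
S(k) = -2
R(b) = -3/2 + b (R(b) = ((b - 3) + b)/2 = ((-3 + b) + b)/2 = (-3 + 2*b)/2 = -3/2 + b)
-298889 - R(S(A)) = -298889 - (-3/2 - 2) = -298889 - 1*(-7/2) = -298889 + 7/2 = -597771/2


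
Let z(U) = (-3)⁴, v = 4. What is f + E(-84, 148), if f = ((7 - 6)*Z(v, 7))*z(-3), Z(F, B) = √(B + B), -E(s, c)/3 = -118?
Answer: 354 + 81*√14 ≈ 657.07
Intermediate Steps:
E(s, c) = 354 (E(s, c) = -3*(-118) = 354)
z(U) = 81
Z(F, B) = √2*√B (Z(F, B) = √(2*B) = √2*√B)
f = 81*√14 (f = ((7 - 6)*(√2*√7))*81 = (1*√14)*81 = √14*81 = 81*√14 ≈ 303.07)
f + E(-84, 148) = 81*√14 + 354 = 354 + 81*√14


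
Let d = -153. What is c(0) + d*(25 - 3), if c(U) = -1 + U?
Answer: -3367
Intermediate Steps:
c(0) + d*(25 - 3) = (-1 + 0) - 153*(25 - 3) = -1 - 153*22 = -1 - 3366 = -3367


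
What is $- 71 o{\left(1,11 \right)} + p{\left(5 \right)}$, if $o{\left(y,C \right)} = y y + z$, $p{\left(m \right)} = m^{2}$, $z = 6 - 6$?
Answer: $-46$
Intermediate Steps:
$z = 0$
$o{\left(y,C \right)} = y^{2}$ ($o{\left(y,C \right)} = y y + 0 = y^{2} + 0 = y^{2}$)
$- 71 o{\left(1,11 \right)} + p{\left(5 \right)} = - 71 \cdot 1^{2} + 5^{2} = \left(-71\right) 1 + 25 = -71 + 25 = -46$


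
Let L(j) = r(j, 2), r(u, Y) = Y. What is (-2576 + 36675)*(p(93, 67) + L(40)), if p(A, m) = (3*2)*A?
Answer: 19095440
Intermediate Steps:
L(j) = 2
p(A, m) = 6*A
(-2576 + 36675)*(p(93, 67) + L(40)) = (-2576 + 36675)*(6*93 + 2) = 34099*(558 + 2) = 34099*560 = 19095440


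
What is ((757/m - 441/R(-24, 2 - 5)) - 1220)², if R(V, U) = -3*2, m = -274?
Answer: 24790187601/18769 ≈ 1.3208e+6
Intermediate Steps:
R(V, U) = -6
((757/m - 441/R(-24, 2 - 5)) - 1220)² = ((757/(-274) - 441/(-6)) - 1220)² = ((757*(-1/274) - 441*(-⅙)) - 1220)² = ((-757/274 + 147/2) - 1220)² = (9691/137 - 1220)² = (-157449/137)² = 24790187601/18769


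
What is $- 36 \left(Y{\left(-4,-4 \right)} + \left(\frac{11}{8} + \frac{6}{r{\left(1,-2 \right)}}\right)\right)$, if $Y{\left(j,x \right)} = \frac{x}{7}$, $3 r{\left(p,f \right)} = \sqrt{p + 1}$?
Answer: $- \frac{405}{14} - 324 \sqrt{2} \approx -487.13$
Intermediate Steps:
$r{\left(p,f \right)} = \frac{\sqrt{1 + p}}{3}$ ($r{\left(p,f \right)} = \frac{\sqrt{p + 1}}{3} = \frac{\sqrt{1 + p}}{3}$)
$Y{\left(j,x \right)} = \frac{x}{7}$ ($Y{\left(j,x \right)} = x \frac{1}{7} = \frac{x}{7}$)
$- 36 \left(Y{\left(-4,-4 \right)} + \left(\frac{11}{8} + \frac{6}{r{\left(1,-2 \right)}}\right)\right) = - 36 \left(\frac{1}{7} \left(-4\right) + \left(\frac{11}{8} + \frac{6}{\frac{1}{3} \sqrt{1 + 1}}\right)\right) = - 36 \left(- \frac{4}{7} + \left(11 \cdot \frac{1}{8} + \frac{6}{\frac{1}{3} \sqrt{2}}\right)\right) = - 36 \left(- \frac{4}{7} + \left(\frac{11}{8} + 6 \frac{3 \sqrt{2}}{2}\right)\right) = - 36 \left(- \frac{4}{7} + \left(\frac{11}{8} + 9 \sqrt{2}\right)\right) = - 36 \left(\frac{45}{56} + 9 \sqrt{2}\right) = - \frac{405}{14} - 324 \sqrt{2}$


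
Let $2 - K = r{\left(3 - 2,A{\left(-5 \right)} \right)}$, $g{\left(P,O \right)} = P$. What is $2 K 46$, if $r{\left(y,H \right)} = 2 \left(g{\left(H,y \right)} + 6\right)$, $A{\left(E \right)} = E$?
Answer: $0$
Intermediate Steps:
$r{\left(y,H \right)} = 12 + 2 H$ ($r{\left(y,H \right)} = 2 \left(H + 6\right) = 2 \left(6 + H\right) = 12 + 2 H$)
$K = 0$ ($K = 2 - \left(12 + 2 \left(-5\right)\right) = 2 - \left(12 - 10\right) = 2 - 2 = 0$)
$2 K 46 = 2 \cdot 0 \cdot 46 = 0 \cdot 46 = 0$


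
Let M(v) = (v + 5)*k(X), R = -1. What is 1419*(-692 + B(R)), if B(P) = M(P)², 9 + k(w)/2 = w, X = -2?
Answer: 10006788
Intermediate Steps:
k(w) = -18 + 2*w
M(v) = -110 - 22*v (M(v) = (v + 5)*(-18 + 2*(-2)) = (5 + v)*(-18 - 4) = (5 + v)*(-22) = -110 - 22*v)
B(P) = (-110 - 22*P)²
1419*(-692 + B(R)) = 1419*(-692 + 484*(5 - 1)²) = 1419*(-692 + 484*4²) = 1419*(-692 + 484*16) = 1419*(-692 + 7744) = 1419*7052 = 10006788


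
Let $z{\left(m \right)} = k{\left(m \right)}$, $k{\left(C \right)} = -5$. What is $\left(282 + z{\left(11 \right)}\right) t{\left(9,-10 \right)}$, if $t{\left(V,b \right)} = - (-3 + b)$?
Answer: $3601$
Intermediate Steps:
$z{\left(m \right)} = -5$
$t{\left(V,b \right)} = 3 - b$
$\left(282 + z{\left(11 \right)}\right) t{\left(9,-10 \right)} = \left(282 - 5\right) \left(3 - -10\right) = 277 \left(3 + 10\right) = 277 \cdot 13 = 3601$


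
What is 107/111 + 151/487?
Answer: 68870/54057 ≈ 1.2740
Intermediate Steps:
107/111 + 151/487 = 68870/54057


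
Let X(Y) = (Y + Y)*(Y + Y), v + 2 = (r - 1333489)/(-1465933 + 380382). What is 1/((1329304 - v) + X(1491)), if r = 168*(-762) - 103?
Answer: 1085551/11096099206522 ≈ 9.7832e-8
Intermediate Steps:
r = -128119 (r = -128016 - 103 = -128119)
v = -709494/1085551 (v = -2 + (-128119 - 1333489)/(-1465933 + 380382) = -2 - 1461608/(-1085551) = -2 - 1461608*(-1/1085551) = -2 + 1461608/1085551 = -709494/1085551 ≈ -0.65358)
X(Y) = 4*Y² (X(Y) = (2*Y)*(2*Y) = 4*Y²)
1/((1329304 - v) + X(1491)) = 1/((1329304 - 1*(-709494/1085551)) + 4*1491²) = 1/((1329304 + 709494/1085551) + 4*2223081) = 1/(1443027995998/1085551 + 8892324) = 1/(11096099206522/1085551) = 1085551/11096099206522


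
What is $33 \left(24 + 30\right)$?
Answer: $1782$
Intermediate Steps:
$33 \left(24 + 30\right) = 33 \cdot 54 = 1782$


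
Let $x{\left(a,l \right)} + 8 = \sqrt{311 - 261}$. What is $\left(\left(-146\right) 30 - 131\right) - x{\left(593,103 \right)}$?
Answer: $-4503 - 5 \sqrt{2} \approx -4510.1$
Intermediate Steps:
$x{\left(a,l \right)} = -8 + 5 \sqrt{2}$ ($x{\left(a,l \right)} = -8 + \sqrt{311 - 261} = -8 + \sqrt{50} = -8 + 5 \sqrt{2}$)
$\left(\left(-146\right) 30 - 131\right) - x{\left(593,103 \right)} = \left(\left(-146\right) 30 - 131\right) - \left(-8 + 5 \sqrt{2}\right) = \left(-4380 - 131\right) + \left(8 - 5 \sqrt{2}\right) = -4511 + \left(8 - 5 \sqrt{2}\right) = -4503 - 5 \sqrt{2}$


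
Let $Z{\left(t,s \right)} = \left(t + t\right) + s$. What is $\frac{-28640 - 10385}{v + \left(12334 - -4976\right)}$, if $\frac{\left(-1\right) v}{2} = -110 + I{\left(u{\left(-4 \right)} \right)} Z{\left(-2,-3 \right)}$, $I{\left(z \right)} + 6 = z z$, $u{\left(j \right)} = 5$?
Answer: $- \frac{39025}{17796} \approx -2.1929$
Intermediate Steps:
$Z{\left(t,s \right)} = s + 2 t$ ($Z{\left(t,s \right)} = 2 t + s = s + 2 t$)
$I{\left(z \right)} = -6 + z^{2}$ ($I{\left(z \right)} = -6 + z z = -6 + z^{2}$)
$v = 486$ ($v = - 2 \left(-110 + \left(-6 + 5^{2}\right) \left(-3 + 2 \left(-2\right)\right)\right) = - 2 \left(-110 + \left(-6 + 25\right) \left(-3 - 4\right)\right) = - 2 \left(-110 + 19 \left(-7\right)\right) = - 2 \left(-110 - 133\right) = \left(-2\right) \left(-243\right) = 486$)
$\frac{-28640 - 10385}{v + \left(12334 - -4976\right)} = \frac{-28640 - 10385}{486 + \left(12334 - -4976\right)} = - \frac{39025}{486 + \left(12334 + 4976\right)} = - \frac{39025}{486 + 17310} = - \frac{39025}{17796}$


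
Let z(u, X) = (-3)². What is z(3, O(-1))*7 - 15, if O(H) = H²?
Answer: 48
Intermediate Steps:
z(u, X) = 9
z(3, O(-1))*7 - 15 = 9*7 - 15 = 63 - 15 = 48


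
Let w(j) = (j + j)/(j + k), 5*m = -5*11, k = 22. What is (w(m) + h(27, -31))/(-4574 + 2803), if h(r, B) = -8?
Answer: 10/1771 ≈ 0.0056465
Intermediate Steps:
m = -11 (m = (-5*11)/5 = (⅕)*(-55) = -11)
w(j) = 2*j/(22 + j) (w(j) = (j + j)/(j + 22) = (2*j)/(22 + j) = 2*j/(22 + j))
(w(m) + h(27, -31))/(-4574 + 2803) = (2*(-11)/(22 - 11) - 8)/(-4574 + 2803) = (2*(-11)/11 - 8)/(-1771) = (2*(-11)*(1/11) - 8)*(-1/1771) = (-2 - 8)*(-1/1771) = -10*(-1/1771) = 10/1771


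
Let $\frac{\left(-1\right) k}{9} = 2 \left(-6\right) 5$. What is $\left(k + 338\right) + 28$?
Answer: $906$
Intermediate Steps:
$k = 540$ ($k = - 9 \cdot 2 \left(-6\right) 5 = - 9 \left(\left(-12\right) 5\right) = \left(-9\right) \left(-60\right) = 540$)
$\left(k + 338\right) + 28 = \left(540 + 338\right) + 28 = 878 + 28 = 906$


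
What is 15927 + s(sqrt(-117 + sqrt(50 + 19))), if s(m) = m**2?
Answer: 15810 + sqrt(69) ≈ 15818.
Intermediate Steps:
15927 + s(sqrt(-117 + sqrt(50 + 19))) = 15927 + (sqrt(-117 + sqrt(50 + 19)))**2 = 15927 + (sqrt(-117 + sqrt(69)))**2 = 15927 + (-117 + sqrt(69)) = 15810 + sqrt(69)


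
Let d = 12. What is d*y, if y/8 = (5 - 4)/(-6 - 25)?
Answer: -96/31 ≈ -3.0968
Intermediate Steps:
y = -8/31 (y = 8*((5 - 4)/(-6 - 25)) = 8*(1/(-31)) = 8*(1*(-1/31)) = 8*(-1/31) = -8/31 ≈ -0.25806)
d*y = 12*(-8/31) = -96/31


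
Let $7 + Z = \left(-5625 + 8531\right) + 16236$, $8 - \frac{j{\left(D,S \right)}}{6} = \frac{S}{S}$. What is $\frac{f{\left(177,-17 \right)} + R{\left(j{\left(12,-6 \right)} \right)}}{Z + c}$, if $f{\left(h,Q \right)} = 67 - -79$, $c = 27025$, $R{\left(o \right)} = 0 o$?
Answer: $\frac{73}{23080} \approx 0.0031629$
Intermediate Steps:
$j{\left(D,S \right)} = 42$ ($j{\left(D,S \right)} = 48 - 6 \frac{S}{S} = 48 - 6 = 42$)
$R{\left(o \right)} = 0$
$f{\left(h,Q \right)} = 146$ ($f{\left(h,Q \right)} = 67 + 79 = 146$)
$Z = 19135$ ($Z = -7 + \left(\left(-5625 + 8531\right) + 16236\right) = -7 + \left(2906 + 16236\right) = -7 + 19142 = 19135$)
$\frac{f{\left(177,-17 \right)} + R{\left(j{\left(12,-6 \right)} \right)}}{Z + c} = \frac{146 + 0}{19135 + 27025} = \frac{146}{46160} = 146 \cdot \frac{1}{46160} = \frac{73}{23080}$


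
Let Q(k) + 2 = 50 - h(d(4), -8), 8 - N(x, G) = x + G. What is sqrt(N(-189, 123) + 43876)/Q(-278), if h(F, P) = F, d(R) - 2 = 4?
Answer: 5*sqrt(1758)/42 ≈ 4.9915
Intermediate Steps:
N(x, G) = 8 - G - x (N(x, G) = 8 - (x + G) = 8 - (G + x) = 8 + (-G - x) = 8 - G - x)
d(R) = 6 (d(R) = 2 + 4 = 6)
Q(k) = 42 (Q(k) = -2 + (50 - 1*6) = -2 + (50 - 6) = -2 + 44 = 42)
sqrt(N(-189, 123) + 43876)/Q(-278) = sqrt((8 - 1*123 - 1*(-189)) + 43876)/42 = sqrt((8 - 123 + 189) + 43876)*(1/42) = sqrt(74 + 43876)*(1/42) = sqrt(43950)*(1/42) = (5*sqrt(1758))*(1/42) = 5*sqrt(1758)/42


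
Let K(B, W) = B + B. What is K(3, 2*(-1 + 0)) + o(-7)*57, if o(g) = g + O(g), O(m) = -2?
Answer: -507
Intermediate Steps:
o(g) = -2 + g (o(g) = g - 2 = -2 + g)
K(B, W) = 2*B
K(3, 2*(-1 + 0)) + o(-7)*57 = 2*3 + (-2 - 7)*57 = 6 - 9*57 = 6 - 513 = -507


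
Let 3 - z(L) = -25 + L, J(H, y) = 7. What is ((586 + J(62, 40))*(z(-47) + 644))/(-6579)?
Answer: -426367/6579 ≈ -64.807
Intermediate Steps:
z(L) = 28 - L (z(L) = 3 - (-25 + L) = 3 + (25 - L) = 28 - L)
((586 + J(62, 40))*(z(-47) + 644))/(-6579) = ((586 + 7)*((28 - 1*(-47)) + 644))/(-6579) = (593*((28 + 47) + 644))*(-1/6579) = (593*(75 + 644))*(-1/6579) = (593*719)*(-1/6579) = 426367*(-1/6579) = -426367/6579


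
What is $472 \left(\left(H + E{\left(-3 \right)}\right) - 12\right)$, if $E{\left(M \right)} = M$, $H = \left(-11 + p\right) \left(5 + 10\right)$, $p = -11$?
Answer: $-162840$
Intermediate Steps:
$H = -330$ ($H = \left(-11 - 11\right) \left(5 + 10\right) = \left(-22\right) 15 = -330$)
$472 \left(\left(H + E{\left(-3 \right)}\right) - 12\right) = 472 \left(\left(-330 - 3\right) - 12\right) = 472 \left(-333 - 12\right) = 472 \left(-345\right) = -162840$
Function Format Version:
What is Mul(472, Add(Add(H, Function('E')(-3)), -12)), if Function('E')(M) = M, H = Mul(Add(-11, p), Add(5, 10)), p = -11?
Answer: -162840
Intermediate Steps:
H = -330 (H = Mul(Add(-11, -11), Add(5, 10)) = Mul(-22, 15) = -330)
Mul(472, Add(Add(H, Function('E')(-3)), -12)) = Mul(472, Add(Add(-330, -3), -12)) = Mul(472, Add(-333, -12)) = Mul(472, -345) = -162840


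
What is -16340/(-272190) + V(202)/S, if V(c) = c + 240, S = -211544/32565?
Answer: -4551596209/66953676 ≈ -67.981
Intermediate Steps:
S = -211544/32565 (S = -211544*1/32565 = -211544/32565 ≈ -6.4961)
V(c) = 240 + c
-16340/(-272190) + V(202)/S = -16340/(-272190) + (240 + 202)/(-211544/32565) = -16340*(-1/272190) + 442*(-32565/211544) = 38/633 - 7196865/105772 = -4551596209/66953676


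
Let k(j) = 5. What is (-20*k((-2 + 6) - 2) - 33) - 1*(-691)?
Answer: 558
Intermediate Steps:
(-20*k((-2 + 6) - 2) - 33) - 1*(-691) = (-20*5 - 33) - 1*(-691) = (-100 - 33) + 691 = -133 + 691 = 558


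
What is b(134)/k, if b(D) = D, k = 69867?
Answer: 134/69867 ≈ 0.0019179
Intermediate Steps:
b(134)/k = 134/69867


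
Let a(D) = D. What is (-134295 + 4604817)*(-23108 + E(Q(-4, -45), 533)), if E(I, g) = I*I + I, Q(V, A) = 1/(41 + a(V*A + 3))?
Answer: -370244411547909/3584 ≈ -1.0330e+11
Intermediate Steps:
Q(V, A) = 1/(44 + A*V) (Q(V, A) = 1/(41 + (V*A + 3)) = 1/(41 + (A*V + 3)) = 1/(41 + (3 + A*V)) = 1/(44 + A*V))
E(I, g) = I + I² (E(I, g) = I² + I = I + I²)
(-134295 + 4604817)*(-23108 + E(Q(-4, -45), 533)) = (-134295 + 4604817)*(-23108 + (1 + 1/(44 - 45*(-4)))/(44 - 45*(-4))) = 4470522*(-23108 + (1 + 1/(44 + 180))/(44 + 180)) = 4470522*(-23108 + (1 + 1/224)/224) = 4470522*(-23108 + (1/224)*(225/224)) = 4470522*(-23108 + 225/50176) = 4470522*(-1159466783/50176) = -370244411547909/3584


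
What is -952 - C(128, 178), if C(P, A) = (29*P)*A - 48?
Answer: -661640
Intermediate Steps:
C(P, A) = -48 + 29*A*P (C(P, A) = 29*A*P - 48 = -48 + 29*A*P)
-952 - C(128, 178) = -952 - (-48 + 29*178*128) = -952 - (-48 + 660736) = -952 - 1*660688 = -952 - 660688 = -661640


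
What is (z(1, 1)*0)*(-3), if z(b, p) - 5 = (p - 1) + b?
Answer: 0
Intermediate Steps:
z(b, p) = 4 + b + p (z(b, p) = 5 + ((p - 1) + b) = 5 + ((-1 + p) + b) = 5 + (-1 + b + p) = 4 + b + p)
(z(1, 1)*0)*(-3) = ((4 + 1 + 1)*0)*(-3) = (6*0)*(-3) = 0*(-3) = 0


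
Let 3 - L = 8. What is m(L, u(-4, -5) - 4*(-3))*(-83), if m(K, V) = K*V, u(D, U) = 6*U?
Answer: -7470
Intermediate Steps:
L = -5 (L = 3 - 1*8 = 3 - 8 = -5)
m(L, u(-4, -5) - 4*(-3))*(-83) = -5*(6*(-5) - 4*(-3))*(-83) = -5*(-30 + 12)*(-83) = -5*(-18)*(-83) = 90*(-83) = -7470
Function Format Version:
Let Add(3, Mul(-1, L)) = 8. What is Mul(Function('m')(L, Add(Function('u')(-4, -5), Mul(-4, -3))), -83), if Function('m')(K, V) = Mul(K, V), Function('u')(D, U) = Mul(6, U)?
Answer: -7470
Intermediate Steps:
L = -5 (L = Add(3, Mul(-1, 8)) = Add(3, -8) = -5)
Mul(Function('m')(L, Add(Function('u')(-4, -5), Mul(-4, -3))), -83) = Mul(Mul(-5, Add(Mul(6, -5), Mul(-4, -3))), -83) = Mul(Mul(-5, Add(-30, 12)), -83) = Mul(Mul(-5, -18), -83) = Mul(90, -83) = -7470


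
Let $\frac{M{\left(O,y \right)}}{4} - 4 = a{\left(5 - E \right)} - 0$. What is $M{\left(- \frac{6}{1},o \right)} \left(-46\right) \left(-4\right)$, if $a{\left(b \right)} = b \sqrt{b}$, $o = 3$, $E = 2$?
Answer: $2944 + 2208 \sqrt{3} \approx 6768.4$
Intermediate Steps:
$a{\left(b \right)} = b^{\frac{3}{2}}$
$M{\left(O,y \right)} = 16 + 12 \sqrt{3}$ ($M{\left(O,y \right)} = 16 + 4 \left(\left(5 - 2\right)^{\frac{3}{2}} - 0\right) = 16 + 4 \left(\left(5 - 2\right)^{\frac{3}{2}} + 0\right) = 16 + 4 \left(3^{\frac{3}{2}} + 0\right) = 16 + 4 \left(3 \sqrt{3} + 0\right) = 16 + 4 \cdot 3 \sqrt{3} = 16 + 12 \sqrt{3}$)
$M{\left(- \frac{6}{1},o \right)} \left(-46\right) \left(-4\right) = \left(16 + 12 \sqrt{3}\right) \left(-46\right) \left(-4\right) = \left(-736 - 552 \sqrt{3}\right) \left(-4\right) = 2944 + 2208 \sqrt{3}$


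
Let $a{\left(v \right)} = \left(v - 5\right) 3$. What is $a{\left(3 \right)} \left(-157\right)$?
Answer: $942$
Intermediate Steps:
$a{\left(v \right)} = -15 + 3 v$ ($a{\left(v \right)} = \left(-5 + v\right) 3 = -15 + 3 v$)
$a{\left(3 \right)} \left(-157\right) = \left(-15 + 3 \cdot 3\right) \left(-157\right) = \left(-15 + 9\right) \left(-157\right) = \left(-6\right) \left(-157\right) = 942$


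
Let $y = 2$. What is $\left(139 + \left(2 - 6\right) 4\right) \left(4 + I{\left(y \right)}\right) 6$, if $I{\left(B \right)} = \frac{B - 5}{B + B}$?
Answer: $\frac{4797}{2} \approx 2398.5$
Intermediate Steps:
$I{\left(B \right)} = \frac{-5 + B}{2 B}$
$\left(139 + \left(2 - 6\right) 4\right) \left(4 + I{\left(y \right)}\right) 6 = \left(139 + \left(2 - 6\right) 4\right) \left(4 + \frac{-5 + 2}{2 \cdot 2}\right) 6 = \left(139 - 16\right) \left(4 + \frac{1}{2} \cdot \frac{1}{2} \left(-3\right)\right) 6 = \left(139 - 16\right) \left(4 - \frac{3}{4}\right) 6 = 123 \cdot \frac{13}{4} \cdot 6 = 123 \cdot \frac{39}{2} = \frac{4797}{2}$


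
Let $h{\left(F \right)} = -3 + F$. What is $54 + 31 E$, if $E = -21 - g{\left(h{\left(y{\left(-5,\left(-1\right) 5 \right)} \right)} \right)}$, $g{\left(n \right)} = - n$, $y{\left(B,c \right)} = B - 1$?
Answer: $-876$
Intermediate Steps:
$y{\left(B,c \right)} = -1 + B$ ($y{\left(B,c \right)} = B - 1 = -1 + B$)
$E = -30$ ($E = -21 - - (-3 - 6) = -21 - \left(-1\right) \left(-9\right) = -21 - 9 = -30$)
$54 + 31 E = 54 + 31 \left(-30\right) = 54 - 930 = -876$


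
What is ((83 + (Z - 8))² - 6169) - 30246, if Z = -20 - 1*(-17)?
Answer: -31231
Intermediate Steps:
Z = -3 (Z = -20 + 17 = -3)
((83 + (Z - 8))² - 6169) - 30246 = ((83 + (-3 - 8))² - 6169) - 30246 = ((83 - 11)² - 6169) - 30246 = (72² - 6169) - 30246 = (5184 - 6169) - 30246 = -985 - 30246 = -31231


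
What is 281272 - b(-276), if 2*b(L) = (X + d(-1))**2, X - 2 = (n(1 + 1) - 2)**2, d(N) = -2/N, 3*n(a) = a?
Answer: 22781680/81 ≈ 2.8126e+5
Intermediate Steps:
n(a) = a/3
X = 34/9 (X = 2 + ((1 + 1)/3 - 2)**2 = 2 + ((1/3)*2 - 2)**2 = 2 + (2/3 - 2)**2 = 2 + (-4/3)**2 = 2 + 16/9 = 34/9 ≈ 3.7778)
b(L) = 1352/81 (b(L) = (34/9 - 2/(-1))**2/2 = (34/9 - 2*(-1))**2/2 = (34/9 + 2)**2/2 = (52/9)**2/2 = (1/2)*(2704/81) = 1352/81)
281272 - b(-276) = 281272 - 1*1352/81 = 281272 - 1352/81 = 22781680/81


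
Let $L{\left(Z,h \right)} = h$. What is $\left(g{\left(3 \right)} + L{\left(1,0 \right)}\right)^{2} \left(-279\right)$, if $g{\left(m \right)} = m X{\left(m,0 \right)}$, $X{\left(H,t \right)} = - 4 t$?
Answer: $0$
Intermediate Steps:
$g{\left(m \right)} = 0$ ($g{\left(m \right)} = m \left(\left(-4\right) 0\right) = m 0 = 0$)
$\left(g{\left(3 \right)} + L{\left(1,0 \right)}\right)^{2} \left(-279\right) = \left(0 + 0\right)^{2} \left(-279\right) = 0^{2} \left(-279\right) = 0 \left(-279\right) = 0$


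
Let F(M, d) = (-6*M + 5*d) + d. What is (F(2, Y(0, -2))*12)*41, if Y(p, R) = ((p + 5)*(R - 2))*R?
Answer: 112176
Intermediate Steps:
Y(p, R) = R*(-2 + R)*(5 + p) (Y(p, R) = ((5 + p)*(-2 + R))*R = ((-2 + R)*(5 + p))*R = R*(-2 + R)*(5 + p))
F(M, d) = -6*M + 6*d
(F(2, Y(0, -2))*12)*41 = ((-6*2 + 6*(-2*(-10 - 2*0 + 5*(-2) - 2*0)))*12)*41 = ((-12 + 6*(-2*(-10 + 0 - 10 + 0)))*12)*41 = ((-12 + 6*(-2*(-20)))*12)*41 = ((-12 + 6*40)*12)*41 = ((-12 + 240)*12)*41 = (228*12)*41 = 2736*41 = 112176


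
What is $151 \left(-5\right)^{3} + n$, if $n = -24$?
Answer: $-18899$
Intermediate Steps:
$151 \left(-5\right)^{3} + n = 151 \left(-5\right)^{3} - 24 = 151 \left(-125\right) - 24 = -18875 - 24 = -18899$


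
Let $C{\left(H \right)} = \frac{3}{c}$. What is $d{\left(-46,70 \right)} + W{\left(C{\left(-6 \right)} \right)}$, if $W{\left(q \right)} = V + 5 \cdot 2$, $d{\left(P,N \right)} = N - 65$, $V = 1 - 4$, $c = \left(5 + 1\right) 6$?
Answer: $12$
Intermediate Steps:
$c = 36$ ($c = 6 \cdot 6 = 36$)
$V = -3$ ($V = 1 - 4 = -3$)
$C{\left(H \right)} = \frac{1}{12}$ ($C{\left(H \right)} = \frac{3}{36} = 3 \cdot \frac{1}{36} = \frac{1}{12}$)
$d{\left(P,N \right)} = -65 + N$
$W{\left(q \right)} = 7$ ($W{\left(q \right)} = -3 + 5 \cdot 2 = -3 + 10 = 7$)
$d{\left(-46,70 \right)} + W{\left(C{\left(-6 \right)} \right)} = \left(-65 + 70\right) + 7 = 5 + 7 = 12$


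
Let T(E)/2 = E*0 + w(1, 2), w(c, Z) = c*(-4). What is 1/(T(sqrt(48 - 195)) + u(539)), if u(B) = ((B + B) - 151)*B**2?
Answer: 1/269312959 ≈ 3.7132e-9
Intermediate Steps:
w(c, Z) = -4*c
T(E) = -8 (T(E) = 2*(E*0 - 4*1) = 2*(0 - 4) = 2*(-4) = -8)
u(B) = B**2*(-151 + 2*B) (u(B) = (2*B - 151)*B**2 = (-151 + 2*B)*B**2 = B**2*(-151 + 2*B))
1/(T(sqrt(48 - 195)) + u(539)) = 1/(-8 + 539**2*(-151 + 2*539)) = 1/(-8 + 290521*(-151 + 1078)) = 1/(-8 + 290521*927) = 1/(-8 + 269312967) = 1/269312959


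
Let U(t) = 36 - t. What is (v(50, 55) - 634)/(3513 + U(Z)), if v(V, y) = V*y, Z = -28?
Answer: 2116/3577 ≈ 0.59156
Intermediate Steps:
(v(50, 55) - 634)/(3513 + U(Z)) = (50*55 - 634)/(3513 + (36 - 1*(-28))) = (2750 - 634)/(3513 + (36 + 28)) = 2116/(3513 + 64) = 2116/3577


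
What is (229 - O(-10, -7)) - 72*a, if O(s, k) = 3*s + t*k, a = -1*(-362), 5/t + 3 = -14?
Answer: -438720/17 ≈ -25807.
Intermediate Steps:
t = -5/17 (t = 5/(-3 - 14) = 5/(-17) = 5*(-1/17) = -5/17 ≈ -0.29412)
a = 362
O(s, k) = 3*s - 5*k/17
(229 - O(-10, -7)) - 72*a = (229 - (3*(-10) - 5/17*(-7))) - 72*362 = (229 - (-30 + 35/17)) - 26064 = (229 - 1*(-475/17)) - 26064 = (229 + 475/17) - 26064 = 4368/17 - 26064 = -438720/17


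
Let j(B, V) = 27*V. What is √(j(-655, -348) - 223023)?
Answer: I*√232419 ≈ 482.1*I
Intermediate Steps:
√(j(-655, -348) - 223023) = √(27*(-348) - 223023) = √(-9396 - 223023) = √(-232419) = I*√232419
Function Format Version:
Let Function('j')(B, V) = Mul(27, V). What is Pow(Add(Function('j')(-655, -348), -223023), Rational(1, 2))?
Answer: Mul(I, Pow(232419, Rational(1, 2))) ≈ Mul(482.10, I)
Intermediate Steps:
Pow(Add(Function('j')(-655, -348), -223023), Rational(1, 2)) = Pow(Add(Mul(27, -348), -223023), Rational(1, 2)) = Pow(Add(-9396, -223023), Rational(1, 2)) = Pow(-232419, Rational(1, 2)) = Mul(I, Pow(232419, Rational(1, 2)))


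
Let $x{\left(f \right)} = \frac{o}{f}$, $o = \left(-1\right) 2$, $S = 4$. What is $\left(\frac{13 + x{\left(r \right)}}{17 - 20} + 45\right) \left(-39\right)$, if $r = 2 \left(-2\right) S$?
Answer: $- \frac{12675}{8} \approx -1584.4$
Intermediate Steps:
$o = -2$
$r = -16$ ($r = 2 \left(-2\right) 4 = \left(-4\right) 4 = -16$)
$x{\left(f \right)} = - \frac{2}{f}$
$\left(\frac{13 + x{\left(r \right)}}{17 - 20} + 45\right) \left(-39\right) = \left(\frac{13 - \frac{2}{-16}}{17 - 20} + 45\right) \left(-39\right) = \left(\frac{13 - - \frac{1}{8}}{-3} + 45\right) \left(-39\right) = \left(\left(13 + \frac{1}{8}\right) \left(- \frac{1}{3}\right) + 45\right) \left(-39\right) = \left(\frac{105}{8} \left(- \frac{1}{3}\right) + 45\right) \left(-39\right) = \left(- \frac{35}{8} + 45\right) \left(-39\right) = \frac{325}{8} \left(-39\right) = - \frac{12675}{8}$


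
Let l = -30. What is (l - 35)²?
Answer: 4225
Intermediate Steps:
(l - 35)² = (-30 - 35)² = (-65)² = 4225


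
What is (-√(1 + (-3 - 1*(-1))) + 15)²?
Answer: (15 - I)² ≈ 224.0 - 30.0*I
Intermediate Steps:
(-√(1 + (-3 - 1*(-1))) + 15)² = (-√(1 + (-3 + 1)) + 15)² = (-√(1 - 2) + 15)² = (-√(-1) + 15)² = (-I + 15)² = (15 - I)²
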